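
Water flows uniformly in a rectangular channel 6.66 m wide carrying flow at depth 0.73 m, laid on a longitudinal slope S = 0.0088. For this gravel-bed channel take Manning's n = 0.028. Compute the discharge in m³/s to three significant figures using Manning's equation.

11.6 m³/s

A = b·y = 6.66 × 0.73 = 4.862 m²
P = b + 2y = 6.66 + 2×0.73 = 8.120 m
R = A/P = 4.862/8.120 = 0.5987 m
Q = (1/n)·A·R^(2/3)·S^(1/2) = (1/0.028) × 4.862 × 0.5987^(2/3) × 0.0088^(1/2) = 11.57 m³/s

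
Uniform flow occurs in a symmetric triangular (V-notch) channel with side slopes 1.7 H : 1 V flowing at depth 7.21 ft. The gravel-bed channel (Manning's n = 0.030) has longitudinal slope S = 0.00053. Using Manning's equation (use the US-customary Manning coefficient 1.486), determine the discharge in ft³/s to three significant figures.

A = z·y² = 1.7×7.21² = 88.37 ft²
P = 2y√(1+z²) = 2×7.21×√(1+1.7²) = 28.44 ft
R = A/P = 88.37/28.44 = 3.107 ft
Q = (1.486/n)·A·R^(2/3)·S^(1/2) = (1.486/0.030) × 88.37 × 3.107^(2/3) × 0.00053^(1/2) = 214.6 ft³/s

215 ft³/s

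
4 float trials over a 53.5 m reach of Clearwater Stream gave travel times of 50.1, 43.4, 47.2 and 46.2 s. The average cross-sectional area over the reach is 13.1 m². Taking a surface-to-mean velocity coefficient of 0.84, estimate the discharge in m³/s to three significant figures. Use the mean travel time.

t̄ = (50.1 + 43.4 + 47.2 + 46.2) / 4 = 46.725 s
v_surface = L / t̄ = 53.5 / 46.725 = 1.145 m/s
v_mean = 0.84 × 1.145 = 0.9618 m/s
Q = A × v_mean = 13.1 × 0.9618 = 12.60 m³/s

12.6 m³/s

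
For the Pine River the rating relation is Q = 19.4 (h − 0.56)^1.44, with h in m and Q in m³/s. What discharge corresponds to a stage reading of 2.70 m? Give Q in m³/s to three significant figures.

58.0 m³/s

Q = 19.4 × (2.70 − 0.56)^1.44 = 19.4 × 2.14^1.44 = 58.02 m³/s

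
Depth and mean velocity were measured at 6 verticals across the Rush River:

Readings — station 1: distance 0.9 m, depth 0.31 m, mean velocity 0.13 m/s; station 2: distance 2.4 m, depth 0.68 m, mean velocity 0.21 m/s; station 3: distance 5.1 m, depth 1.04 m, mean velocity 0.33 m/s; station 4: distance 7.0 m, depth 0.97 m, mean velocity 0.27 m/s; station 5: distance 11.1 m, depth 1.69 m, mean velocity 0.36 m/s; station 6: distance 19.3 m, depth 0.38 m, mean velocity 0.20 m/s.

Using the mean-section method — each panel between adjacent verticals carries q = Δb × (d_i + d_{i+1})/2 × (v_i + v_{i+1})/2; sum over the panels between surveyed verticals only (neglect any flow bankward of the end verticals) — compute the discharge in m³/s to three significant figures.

5.42 m³/s

Panel 1-2: Δb = 1.5 m, d̄ = (0.31+0.68)/2 = 0.495, v̄ = (0.13+0.21)/2 = 0.17 → q = 1.5×0.495×0.17 = 0.1262 m³/s
Panel 2-3: Δb = 2.7 m, d̄ = (0.68+1.04)/2 = 0.86, v̄ = (0.21+0.33)/2 = 0.27 → q = 2.7×0.86×0.27 = 0.6269 m³/s
Panel 3-4: Δb = 1.9 m, d̄ = (1.04+0.97)/2 = 1.005, v̄ = (0.33+0.27)/2 = 0.3 → q = 1.9×1.005×0.3 = 0.5729 m³/s
Panel 4-5: Δb = 4.1 m, d̄ = (0.97+1.69)/2 = 1.33, v̄ = (0.27+0.36)/2 = 0.315 → q = 4.1×1.33×0.315 = 1.718 m³/s
Panel 5-6: Δb = 8.2 m, d̄ = (1.69+0.38)/2 = 1.035, v̄ = (0.36+0.20)/2 = 0.28 → q = 8.2×1.035×0.28 = 2.376 m³/s
Q = Σ q = 5.420 m³/s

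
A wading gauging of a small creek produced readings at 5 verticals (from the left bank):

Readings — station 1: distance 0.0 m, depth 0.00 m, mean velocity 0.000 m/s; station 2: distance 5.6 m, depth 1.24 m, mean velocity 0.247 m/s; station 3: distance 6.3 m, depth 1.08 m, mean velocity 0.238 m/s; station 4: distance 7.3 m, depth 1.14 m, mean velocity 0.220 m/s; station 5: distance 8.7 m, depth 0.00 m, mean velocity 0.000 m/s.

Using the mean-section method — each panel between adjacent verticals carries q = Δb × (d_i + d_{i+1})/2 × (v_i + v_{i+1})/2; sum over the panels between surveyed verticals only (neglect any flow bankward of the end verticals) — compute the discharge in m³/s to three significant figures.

0.968 m³/s

Panel 1-2: Δb = 5.6 m, d̄ = (0.00+1.24)/2 = 0.62, v̄ = (0.000+0.247)/2 = 0.1235 → q = 5.6×0.62×0.1235 = 0.4288 m³/s
Panel 2-3: Δb = 0.7 m, d̄ = (1.24+1.08)/2 = 1.16, v̄ = (0.247+0.238)/2 = 0.2425 → q = 0.7×1.16×0.2425 = 0.1969 m³/s
Panel 3-4: Δb = 1 m, d̄ = (1.08+1.14)/2 = 1.11, v̄ = (0.238+0.220)/2 = 0.229 → q = 1×1.11×0.229 = 0.2542 m³/s
Panel 4-5: Δb = 1.4 m, d̄ = (1.14+0.00)/2 = 0.57, v̄ = (0.220+0.000)/2 = 0.11 → q = 1.4×0.57×0.11 = 0.08778 m³/s
Q = Σ q = 0.9677 m³/s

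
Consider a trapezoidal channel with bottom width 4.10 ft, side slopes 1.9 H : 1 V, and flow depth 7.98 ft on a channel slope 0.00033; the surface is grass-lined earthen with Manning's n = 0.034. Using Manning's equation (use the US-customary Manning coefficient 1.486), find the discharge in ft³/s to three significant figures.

308 ft³/s

A = (b + z·y)·y = (4.10 + 1.9×7.98)×7.98 = 153.7 ft²
P = b + 2y√(1+z²) = 4.10 + 2×7.98×√(1+1.9²) = 38.37 ft
R = A/P = 153.7/38.37 = 4.006 ft
Q = (1.486/n)·A·R^(2/3)·S^(1/2) = (1.486/0.034) × 153.7 × 4.006^(2/3) × 0.00033^(1/2) = 307.8 ft³/s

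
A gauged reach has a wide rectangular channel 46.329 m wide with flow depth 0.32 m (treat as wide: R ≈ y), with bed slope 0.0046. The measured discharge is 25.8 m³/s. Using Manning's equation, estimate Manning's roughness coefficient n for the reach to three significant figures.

0.0182

A = b·y = 46.329 × 0.32 = 14.83 m²
Wide channel: R ≈ y = 0.32 m
n = (1/Q)·A·R^(2/3)·S^(1/2) = (1/25.8) × 14.83 × 0.4678 × 0.06782 = 0.01823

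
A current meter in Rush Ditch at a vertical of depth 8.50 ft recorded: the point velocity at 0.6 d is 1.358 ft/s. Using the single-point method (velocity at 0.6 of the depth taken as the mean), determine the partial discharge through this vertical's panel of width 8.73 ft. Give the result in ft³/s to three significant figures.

101 ft³/s

v̄ = v₀.₆ = 1.358 ft/s
q = v̄ × d × w = 1.358 × 8.50 × 8.73 = 100.8 ft³/s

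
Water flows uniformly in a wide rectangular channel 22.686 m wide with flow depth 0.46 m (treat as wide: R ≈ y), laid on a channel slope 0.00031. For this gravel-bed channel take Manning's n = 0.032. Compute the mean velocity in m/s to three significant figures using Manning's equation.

A = b·y = 22.686 × 0.46 = 10.44 m²
Wide channel: R ≈ y = 0.46 m
Q = (1/n)·A·R^(2/3)·S^(1/2) = (1/0.032) × 10.44 × 0.4600^(2/3) × 0.00031^(1/2) = 3.422 m³/s
V = Q/A = 3.422/10.44 = 0.3279 m/s

0.328 m/s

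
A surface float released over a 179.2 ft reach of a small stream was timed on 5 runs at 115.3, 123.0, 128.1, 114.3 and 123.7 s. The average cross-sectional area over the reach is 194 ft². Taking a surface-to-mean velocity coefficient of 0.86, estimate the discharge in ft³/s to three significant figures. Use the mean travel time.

t̄ = (115.3 + 123.0 + 128.1 + 114.3 + 123.7) / 5 = 120.88 s
v_surface = L / t̄ = 179.2 / 120.88 = 1.482 ft/s
v_mean = 0.86 × 1.482 = 1.275 ft/s
Q = A × v_mean = 194 × 1.275 = 247.3 ft³/s

247 ft³/s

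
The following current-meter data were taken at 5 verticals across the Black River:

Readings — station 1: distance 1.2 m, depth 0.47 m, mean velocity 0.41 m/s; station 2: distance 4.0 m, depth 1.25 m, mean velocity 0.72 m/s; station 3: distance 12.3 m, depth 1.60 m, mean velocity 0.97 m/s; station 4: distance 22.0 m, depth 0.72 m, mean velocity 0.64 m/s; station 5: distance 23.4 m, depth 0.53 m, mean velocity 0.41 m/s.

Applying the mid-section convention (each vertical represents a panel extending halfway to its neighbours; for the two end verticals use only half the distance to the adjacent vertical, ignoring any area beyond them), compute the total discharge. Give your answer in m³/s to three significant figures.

21.9 m³/s

w_1 = (4.0 − 1.2)/2 = 1.4 m; q_1 = 0.41 × 0.47 × 1.4 = 0.2698 m³/s
w_2 = (12.3 − 1.2)/2 = 5.55 m; q_2 = 0.72 × 1.25 × 5.55 = 4.995 m³/s
w_3 = (22.0 − 4.0)/2 = 9 m; q_3 = 0.97 × 1.60 × 9 = 13.97 m³/s
w_4 = (23.4 − 12.3)/2 = 5.55 m; q_4 = 0.64 × 0.72 × 5.55 = 2.557 m³/s
w_5 = (23.4 − 22.0)/2 = 0.7 m; q_5 = 0.41 × 0.53 × 0.7 = 0.1521 m³/s
Q = Σ qᵢ = 21.94 m³/s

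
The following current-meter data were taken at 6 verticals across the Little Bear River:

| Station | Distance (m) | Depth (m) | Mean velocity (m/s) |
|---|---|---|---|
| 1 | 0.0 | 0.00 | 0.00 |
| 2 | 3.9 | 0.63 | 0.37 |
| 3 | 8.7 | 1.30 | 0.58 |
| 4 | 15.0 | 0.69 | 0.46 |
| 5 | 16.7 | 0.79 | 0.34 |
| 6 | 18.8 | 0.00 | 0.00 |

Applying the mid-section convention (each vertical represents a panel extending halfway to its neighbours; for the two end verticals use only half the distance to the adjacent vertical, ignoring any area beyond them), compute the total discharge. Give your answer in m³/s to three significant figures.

6.98 m³/s

w_2 = (8.7 − 0.0)/2 = 4.35 m; q_2 = 0.37 × 0.63 × 4.35 = 1.014 m³/s
w_3 = (15.0 − 3.9)/2 = 5.55 m; q_3 = 0.58 × 1.30 × 5.55 = 4.185 m³/s
w_4 = (16.7 − 8.7)/2 = 4 m; q_4 = 0.46 × 0.69 × 4 = 1.270 m³/s
w_5 = (18.8 − 15.0)/2 = 1.9 m; q_5 = 0.34 × 0.79 × 1.9 = 0.5103 m³/s
Stations 1, 6 contribute zero (depth or velocity is 0).
Q = Σ qᵢ = 6.979 m³/s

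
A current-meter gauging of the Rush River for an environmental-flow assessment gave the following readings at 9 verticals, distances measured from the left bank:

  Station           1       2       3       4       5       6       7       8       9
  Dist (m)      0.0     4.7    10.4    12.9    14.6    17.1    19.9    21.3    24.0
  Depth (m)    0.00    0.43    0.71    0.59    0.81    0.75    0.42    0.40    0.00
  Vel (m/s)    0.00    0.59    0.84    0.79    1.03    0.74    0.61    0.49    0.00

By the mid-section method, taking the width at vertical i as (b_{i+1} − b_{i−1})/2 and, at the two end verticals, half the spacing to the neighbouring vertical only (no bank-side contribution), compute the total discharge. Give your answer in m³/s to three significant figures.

8.91 m³/s

w_2 = (10.4 − 0.0)/2 = 5.2 m; q_2 = 0.59 × 0.43 × 5.2 = 1.319 m³/s
w_3 = (12.9 − 4.7)/2 = 4.1 m; q_3 = 0.84 × 0.71 × 4.1 = 2.445 m³/s
w_4 = (14.6 − 10.4)/2 = 2.1 m; q_4 = 0.79 × 0.59 × 2.1 = 0.9788 m³/s
w_5 = (17.1 − 12.9)/2 = 2.1 m; q_5 = 1.03 × 0.81 × 2.1 = 1.752 m³/s
w_6 = (19.9 − 14.6)/2 = 2.65 m; q_6 = 0.74 × 0.75 × 2.65 = 1.471 m³/s
w_7 = (21.3 − 17.1)/2 = 2.1 m; q_7 = 0.61 × 0.42 × 2.1 = 0.5380 m³/s
w_8 = (24.0 − 19.9)/2 = 2.05 m; q_8 = 0.49 × 0.40 × 2.05 = 0.4018 m³/s
Stations 1, 9 contribute zero (depth or velocity is 0).
Q = Σ qᵢ = 8.906 m³/s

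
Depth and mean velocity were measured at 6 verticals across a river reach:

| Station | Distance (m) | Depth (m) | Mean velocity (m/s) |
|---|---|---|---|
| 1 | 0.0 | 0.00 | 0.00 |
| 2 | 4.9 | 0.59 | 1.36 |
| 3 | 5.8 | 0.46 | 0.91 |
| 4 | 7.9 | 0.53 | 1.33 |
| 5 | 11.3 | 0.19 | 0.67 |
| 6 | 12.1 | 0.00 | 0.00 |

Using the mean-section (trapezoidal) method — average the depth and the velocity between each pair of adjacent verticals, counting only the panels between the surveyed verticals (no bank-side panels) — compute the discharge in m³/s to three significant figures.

3.93 m³/s

Panel 1-2: Δb = 4.9 m, d̄ = (0.00+0.59)/2 = 0.295, v̄ = (0.00+1.36)/2 = 0.68 → q = 4.9×0.295×0.68 = 0.9829 m³/s
Panel 2-3: Δb = 0.9 m, d̄ = (0.59+0.46)/2 = 0.525, v̄ = (1.36+0.91)/2 = 1.135 → q = 0.9×0.525×1.135 = 0.5363 m³/s
Panel 3-4: Δb = 2.1 m, d̄ = (0.46+0.53)/2 = 0.495, v̄ = (0.91+1.33)/2 = 1.12 → q = 2.1×0.495×1.12 = 1.164 m³/s
Panel 4-5: Δb = 3.4 m, d̄ = (0.53+0.19)/2 = 0.36, v̄ = (1.33+0.67)/2 = 1 → q = 3.4×0.36×1 = 1.224 m³/s
Panel 5-6: Δb = 0.8 m, d̄ = (0.19+0.00)/2 = 0.095, v̄ = (0.67+0.00)/2 = 0.335 → q = 0.8×0.095×0.335 = 0.02546 m³/s
Q = Σ q = 3.933 m³/s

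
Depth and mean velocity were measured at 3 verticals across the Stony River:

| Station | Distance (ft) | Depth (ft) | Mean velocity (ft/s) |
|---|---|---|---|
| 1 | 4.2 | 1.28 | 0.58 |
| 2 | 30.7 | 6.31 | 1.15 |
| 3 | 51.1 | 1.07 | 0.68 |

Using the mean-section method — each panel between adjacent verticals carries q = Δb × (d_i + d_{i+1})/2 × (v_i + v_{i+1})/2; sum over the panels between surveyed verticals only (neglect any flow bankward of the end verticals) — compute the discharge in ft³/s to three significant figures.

156 ft³/s

Panel 1-2: Δb = 26.5 ft, d̄ = (1.28+6.31)/2 = 3.795, v̄ = (0.58+1.15)/2 = 0.865 → q = 26.5×3.795×0.865 = 86.99 ft³/s
Panel 2-3: Δb = 20.4 ft, d̄ = (6.31+1.07)/2 = 3.69, v̄ = (1.15+0.68)/2 = 0.915 → q = 20.4×3.69×0.915 = 68.88 ft³/s
Q = Σ q = 155.9 ft³/s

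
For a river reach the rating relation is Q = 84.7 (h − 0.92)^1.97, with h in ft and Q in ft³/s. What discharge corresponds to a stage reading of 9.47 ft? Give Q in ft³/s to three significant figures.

5810 ft³/s

Q = 84.7 × (9.47 − 0.92)^1.97 = 84.7 × 8.55^1.97 = 5806 ft³/s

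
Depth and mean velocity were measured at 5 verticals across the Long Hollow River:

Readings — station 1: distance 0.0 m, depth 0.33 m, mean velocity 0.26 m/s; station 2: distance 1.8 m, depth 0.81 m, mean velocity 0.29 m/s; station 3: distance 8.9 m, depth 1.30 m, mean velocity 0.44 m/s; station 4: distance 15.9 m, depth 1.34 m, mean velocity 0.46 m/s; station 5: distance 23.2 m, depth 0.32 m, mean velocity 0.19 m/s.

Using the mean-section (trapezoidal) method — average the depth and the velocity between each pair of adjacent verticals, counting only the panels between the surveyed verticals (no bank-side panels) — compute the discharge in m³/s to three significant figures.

Panel 1-2: Δb = 1.8 m, d̄ = (0.33+0.81)/2 = 0.57, v̄ = (0.26+0.29)/2 = 0.275 → q = 1.8×0.57×0.275 = 0.2822 m³/s
Panel 2-3: Δb = 7.1 m, d̄ = (0.81+1.30)/2 = 1.055, v̄ = (0.29+0.44)/2 = 0.365 → q = 7.1×1.055×0.365 = 2.734 m³/s
Panel 3-4: Δb = 7 m, d̄ = (1.30+1.34)/2 = 1.32, v̄ = (0.44+0.46)/2 = 0.45 → q = 7×1.32×0.45 = 4.158 m³/s
Panel 4-5: Δb = 7.3 m, d̄ = (1.34+0.32)/2 = 0.83, v̄ = (0.46+0.19)/2 = 0.325 → q = 7.3×0.83×0.325 = 1.969 m³/s
Q = Σ q = 9.143 m³/s

9.14 m³/s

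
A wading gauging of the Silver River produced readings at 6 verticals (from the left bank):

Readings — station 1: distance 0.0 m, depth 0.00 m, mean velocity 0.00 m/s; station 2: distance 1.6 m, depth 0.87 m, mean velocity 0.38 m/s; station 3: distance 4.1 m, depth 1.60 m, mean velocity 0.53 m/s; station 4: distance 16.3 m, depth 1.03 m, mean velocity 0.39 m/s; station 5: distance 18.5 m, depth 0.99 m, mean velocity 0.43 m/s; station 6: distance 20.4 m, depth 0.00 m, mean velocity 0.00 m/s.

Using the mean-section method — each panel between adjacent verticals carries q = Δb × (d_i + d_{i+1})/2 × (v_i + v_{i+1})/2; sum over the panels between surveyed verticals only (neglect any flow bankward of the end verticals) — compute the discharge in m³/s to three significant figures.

Panel 1-2: Δb = 1.6 m, d̄ = (0.00+0.87)/2 = 0.435, v̄ = (0.00+0.38)/2 = 0.19 → q = 1.6×0.435×0.19 = 0.1322 m³/s
Panel 2-3: Δb = 2.5 m, d̄ = (0.87+1.60)/2 = 1.235, v̄ = (0.38+0.53)/2 = 0.455 → q = 2.5×1.235×0.455 = 1.405 m³/s
Panel 3-4: Δb = 12.2 m, d̄ = (1.60+1.03)/2 = 1.315, v̄ = (0.53+0.39)/2 = 0.46 → q = 12.2×1.315×0.46 = 7.380 m³/s
Panel 4-5: Δb = 2.2 m, d̄ = (1.03+0.99)/2 = 1.01, v̄ = (0.39+0.43)/2 = 0.41 → q = 2.2×1.01×0.41 = 0.9110 m³/s
Panel 5-6: Δb = 1.9 m, d̄ = (0.99+0.00)/2 = 0.495, v̄ = (0.43+0.00)/2 = 0.215 → q = 1.9×0.495×0.215 = 0.2022 m³/s
Q = Σ q = 10.03 m³/s

10.0 m³/s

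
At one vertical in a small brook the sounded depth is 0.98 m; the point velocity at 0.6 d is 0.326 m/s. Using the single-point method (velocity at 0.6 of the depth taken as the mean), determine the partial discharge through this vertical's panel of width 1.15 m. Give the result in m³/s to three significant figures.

v̄ = v₀.₆ = 0.326 m/s
q = v̄ × d × w = 0.3260 × 0.98 × 1.15 = 0.3674 m³/s

0.367 m³/s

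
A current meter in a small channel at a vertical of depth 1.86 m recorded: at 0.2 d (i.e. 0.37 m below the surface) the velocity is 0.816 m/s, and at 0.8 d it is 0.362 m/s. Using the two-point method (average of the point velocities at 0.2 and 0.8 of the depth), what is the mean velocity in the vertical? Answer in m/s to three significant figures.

v̄ = (0.816 + 0.362) / 2 = 0.5890 m/s

0.589 m/s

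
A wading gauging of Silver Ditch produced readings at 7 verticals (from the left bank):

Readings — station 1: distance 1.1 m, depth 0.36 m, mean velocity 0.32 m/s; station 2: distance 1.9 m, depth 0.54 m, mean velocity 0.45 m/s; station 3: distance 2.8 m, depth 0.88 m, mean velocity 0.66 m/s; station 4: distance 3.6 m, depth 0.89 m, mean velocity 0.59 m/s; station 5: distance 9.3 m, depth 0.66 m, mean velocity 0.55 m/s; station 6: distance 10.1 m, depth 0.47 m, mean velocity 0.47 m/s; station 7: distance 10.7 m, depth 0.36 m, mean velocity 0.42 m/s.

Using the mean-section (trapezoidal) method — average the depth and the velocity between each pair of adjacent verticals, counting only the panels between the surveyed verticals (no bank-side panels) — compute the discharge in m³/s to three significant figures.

Panel 1-2: Δb = 0.8 m, d̄ = (0.36+0.54)/2 = 0.45, v̄ = (0.32+0.45)/2 = 0.385 → q = 0.8×0.45×0.385 = 0.1386 m³/s
Panel 2-3: Δb = 0.9 m, d̄ = (0.54+0.88)/2 = 0.71, v̄ = (0.45+0.66)/2 = 0.555 → q = 0.9×0.71×0.555 = 0.3546 m³/s
Panel 3-4: Δb = 0.8 m, d̄ = (0.88+0.89)/2 = 0.885, v̄ = (0.66+0.59)/2 = 0.625 → q = 0.8×0.885×0.625 = 0.4425 m³/s
Panel 4-5: Δb = 5.7 m, d̄ = (0.89+0.66)/2 = 0.775, v̄ = (0.59+0.55)/2 = 0.57 → q = 5.7×0.775×0.57 = 2.518 m³/s
Panel 5-6: Δb = 0.8 m, d̄ = (0.66+0.47)/2 = 0.565, v̄ = (0.55+0.47)/2 = 0.51 → q = 0.8×0.565×0.51 = 0.2305 m³/s
Panel 6-7: Δb = 0.6 m, d̄ = (0.47+0.36)/2 = 0.415, v̄ = (0.47+0.42)/2 = 0.445 → q = 0.6×0.415×0.445 = 0.1108 m³/s
Q = Σ q = 3.795 m³/s

3.80 m³/s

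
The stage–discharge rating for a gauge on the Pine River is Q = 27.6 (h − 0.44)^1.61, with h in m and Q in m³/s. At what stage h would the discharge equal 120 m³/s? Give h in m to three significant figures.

2.93 m

h − h₀ = (Q/C)^(1/b) = (120/27.6)^(1/1.61) = 2.491 m
h = 0.44 + 2.491 = 2.931 m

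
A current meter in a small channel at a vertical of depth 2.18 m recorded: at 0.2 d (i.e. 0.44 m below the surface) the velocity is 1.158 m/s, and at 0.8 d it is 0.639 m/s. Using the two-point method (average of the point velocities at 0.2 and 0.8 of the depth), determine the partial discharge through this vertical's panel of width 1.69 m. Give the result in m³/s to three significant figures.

3.31 m³/s

v̄ = (1.158 + 0.639) / 2 = 0.8985 m/s
q = v̄ × d × w = 0.8985 × 2.18 × 1.69 = 3.310 m³/s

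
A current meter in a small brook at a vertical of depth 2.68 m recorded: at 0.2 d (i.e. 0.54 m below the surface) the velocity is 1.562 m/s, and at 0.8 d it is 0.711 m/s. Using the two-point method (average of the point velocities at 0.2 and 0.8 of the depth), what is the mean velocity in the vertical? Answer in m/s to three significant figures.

v̄ = (1.562 + 0.711) / 2 = 1.137 m/s

1.14 m/s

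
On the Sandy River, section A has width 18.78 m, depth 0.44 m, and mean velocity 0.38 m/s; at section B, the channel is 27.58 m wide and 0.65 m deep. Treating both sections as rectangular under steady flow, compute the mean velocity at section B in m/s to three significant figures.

Q = A₁V₁ = (18.78×0.44) × 0.38 = 3.140 m³/s
A₂ = 27.58 × 0.65 = 17.93 m²
V₂ = Q/A₂ = 3.140/17.93 = 0.1752 m/s

0.175 m/s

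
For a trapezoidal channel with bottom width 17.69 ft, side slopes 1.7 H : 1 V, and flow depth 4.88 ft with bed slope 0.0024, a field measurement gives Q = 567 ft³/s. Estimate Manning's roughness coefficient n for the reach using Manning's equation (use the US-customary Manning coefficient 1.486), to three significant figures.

0.0371

A = (b + z·y)·y = (17.69 + 1.7×4.88)×4.88 = 126.8 ft²
P = b + 2y√(1+z²) = 17.69 + 2×4.88×√(1+1.7²) = 36.94 ft
R = A/P = 126.8/36.94 = 3.433 ft
n = (1.486/Q)·A·R^(2/3)·S^(1/2) = (1.486/567) × 126.8 × 2.276 × 0.04899 = 0.03705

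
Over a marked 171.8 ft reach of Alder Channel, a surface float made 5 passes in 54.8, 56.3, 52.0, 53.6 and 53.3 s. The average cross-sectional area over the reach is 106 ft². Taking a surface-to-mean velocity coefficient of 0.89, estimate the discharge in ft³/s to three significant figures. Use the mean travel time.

300 ft³/s

t̄ = (54.8 + 56.3 + 52.0 + 53.6 + 53.3) / 5 = 54 s
v_surface = L / t̄ = 171.8 / 54 = 3.181 ft/s
v_mean = 0.89 × 3.181 = 2.832 ft/s
Q = A × v_mean = 106 × 2.832 = 300.1 ft³/s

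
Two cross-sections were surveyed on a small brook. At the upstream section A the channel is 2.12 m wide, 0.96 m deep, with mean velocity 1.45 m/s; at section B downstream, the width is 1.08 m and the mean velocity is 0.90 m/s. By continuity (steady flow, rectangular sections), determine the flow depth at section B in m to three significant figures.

3.04 m

Q = A₁V₁ = (2.12×0.96) × 1.45 = 2.951 m³/s
d₂ = Q/(b₂ V₂) = 2.951/(1.08×0.90) = 3.036 m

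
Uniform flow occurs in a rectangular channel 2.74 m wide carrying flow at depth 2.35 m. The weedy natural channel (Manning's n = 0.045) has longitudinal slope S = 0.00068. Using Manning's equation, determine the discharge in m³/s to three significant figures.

3.39 m³/s

A = b·y = 2.74 × 2.35 = 6.439 m²
P = b + 2y = 2.74 + 2×2.35 = 7.440 m
R = A/P = 6.439/7.440 = 0.8655 m
Q = (1/n)·A·R^(2/3)·S^(1/2) = (1/0.045) × 6.439 × 0.8655^(2/3) × 0.00068^(1/2) = 3.389 m³/s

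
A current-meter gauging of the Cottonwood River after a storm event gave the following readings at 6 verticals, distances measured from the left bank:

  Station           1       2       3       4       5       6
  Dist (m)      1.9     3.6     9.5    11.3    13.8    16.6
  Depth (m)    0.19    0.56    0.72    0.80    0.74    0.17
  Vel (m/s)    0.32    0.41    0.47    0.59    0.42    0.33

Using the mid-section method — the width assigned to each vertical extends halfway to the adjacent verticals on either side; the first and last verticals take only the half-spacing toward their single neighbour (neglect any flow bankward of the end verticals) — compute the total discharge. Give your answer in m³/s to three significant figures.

w_1 = (3.6 − 1.9)/2 = 0.85 m; q_1 = 0.32 × 0.19 × 0.85 = 0.05168 m³/s
w_2 = (9.5 − 1.9)/2 = 3.8 m; q_2 = 0.41 × 0.56 × 3.8 = 0.8725 m³/s
w_3 = (11.3 − 3.6)/2 = 3.85 m; q_3 = 0.47 × 0.72 × 3.85 = 1.303 m³/s
w_4 = (13.8 − 9.5)/2 = 2.15 m; q_4 = 0.59 × 0.80 × 2.15 = 1.015 m³/s
w_5 = (16.6 − 11.3)/2 = 2.65 m; q_5 = 0.42 × 0.74 × 2.65 = 0.8236 m³/s
w_6 = (16.6 − 13.8)/2 = 1.4 m; q_6 = 0.33 × 0.17 × 1.4 = 0.07854 m³/s
Q = Σ qᵢ = 4.144 m³/s

4.14 m³/s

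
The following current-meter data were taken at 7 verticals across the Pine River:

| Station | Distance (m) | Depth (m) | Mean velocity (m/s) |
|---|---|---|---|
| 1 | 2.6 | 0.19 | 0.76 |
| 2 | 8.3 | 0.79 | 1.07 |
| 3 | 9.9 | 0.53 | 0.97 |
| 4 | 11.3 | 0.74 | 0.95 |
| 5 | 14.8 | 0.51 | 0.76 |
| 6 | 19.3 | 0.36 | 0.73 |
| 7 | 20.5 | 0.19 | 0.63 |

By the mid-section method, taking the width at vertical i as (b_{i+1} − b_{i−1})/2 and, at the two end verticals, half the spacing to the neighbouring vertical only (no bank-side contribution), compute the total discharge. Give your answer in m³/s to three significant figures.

w_1 = (8.3 − 2.6)/2 = 2.85 m; q_1 = 0.76 × 0.19 × 2.85 = 0.4115 m³/s
w_2 = (9.9 − 2.6)/2 = 3.65 m; q_2 = 1.07 × 0.79 × 3.65 = 3.085 m³/s
w_3 = (11.3 − 8.3)/2 = 1.5 m; q_3 = 0.97 × 0.53 × 1.5 = 0.7712 m³/s
w_4 = (14.8 − 9.9)/2 = 2.45 m; q_4 = 0.95 × 0.74 × 2.45 = 1.722 m³/s
w_5 = (19.3 − 11.3)/2 = 4 m; q_5 = 0.76 × 0.51 × 4 = 1.550 m³/s
w_6 = (20.5 − 14.8)/2 = 2.85 m; q_6 = 0.73 × 0.36 × 2.85 = 0.7490 m³/s
w_7 = (20.5 − 19.3)/2 = 0.6 m; q_7 = 0.63 × 0.19 × 0.6 = 0.07182 m³/s
Q = Σ qᵢ = 8.362 m³/s

8.36 m³/s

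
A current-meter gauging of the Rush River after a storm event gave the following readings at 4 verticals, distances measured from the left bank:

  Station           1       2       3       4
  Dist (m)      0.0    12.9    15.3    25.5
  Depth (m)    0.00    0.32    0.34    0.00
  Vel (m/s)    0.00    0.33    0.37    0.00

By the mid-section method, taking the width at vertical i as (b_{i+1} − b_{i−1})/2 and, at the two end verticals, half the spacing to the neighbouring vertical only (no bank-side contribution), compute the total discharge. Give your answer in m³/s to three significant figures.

w_2 = (15.3 − 0.0)/2 = 7.65 m; q_2 = 0.33 × 0.32 × 7.65 = 0.8078 m³/s
w_3 = (25.5 − 12.9)/2 = 6.3 m; q_3 = 0.37 × 0.34 × 6.3 = 0.7925 m³/s
Stations 1, 4 contribute zero (depth or velocity is 0).
Q = Σ qᵢ = 1.600 m³/s

1.60 m³/s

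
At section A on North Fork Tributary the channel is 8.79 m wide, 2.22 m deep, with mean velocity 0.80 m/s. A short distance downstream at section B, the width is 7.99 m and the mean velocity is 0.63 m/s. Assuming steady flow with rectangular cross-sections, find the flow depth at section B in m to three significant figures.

3.10 m

Q = A₁V₁ = (8.79×2.22) × 0.80 = 15.61 m³/s
d₂ = Q/(b₂ V₂) = 15.61/(7.99×0.63) = 3.101 m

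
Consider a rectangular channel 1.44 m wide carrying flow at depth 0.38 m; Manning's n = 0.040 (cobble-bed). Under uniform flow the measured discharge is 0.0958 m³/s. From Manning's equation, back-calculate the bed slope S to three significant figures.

0.000314

A = b·y = 1.44 × 0.38 = 0.5472 m²
P = b + 2y = 1.44 + 2×0.38 = 2.200 m
R = A/P = 0.5472/2.200 = 0.2487 m
S = (Q·n / (1·A·R^(2/3)))² = (0.0958×0.040 / (1×0.5472×0.3955))² = 0.0003135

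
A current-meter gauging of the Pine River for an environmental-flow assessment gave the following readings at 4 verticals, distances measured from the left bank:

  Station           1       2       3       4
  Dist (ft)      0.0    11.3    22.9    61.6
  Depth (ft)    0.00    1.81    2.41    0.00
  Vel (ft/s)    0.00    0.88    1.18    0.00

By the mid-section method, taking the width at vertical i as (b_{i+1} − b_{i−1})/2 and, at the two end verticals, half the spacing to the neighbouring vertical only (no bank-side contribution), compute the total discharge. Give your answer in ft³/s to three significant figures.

w_2 = (22.9 − 0.0)/2 = 11.45 ft; q_2 = 0.88 × 1.81 × 11.45 = 18.24 ft³/s
w_3 = (61.6 − 11.3)/2 = 25.15 ft; q_3 = 1.18 × 2.41 × 25.15 = 71.52 ft³/s
Stations 1, 4 contribute zero (depth or velocity is 0).
Q = Σ qᵢ = 89.76 ft³/s

89.8 ft³/s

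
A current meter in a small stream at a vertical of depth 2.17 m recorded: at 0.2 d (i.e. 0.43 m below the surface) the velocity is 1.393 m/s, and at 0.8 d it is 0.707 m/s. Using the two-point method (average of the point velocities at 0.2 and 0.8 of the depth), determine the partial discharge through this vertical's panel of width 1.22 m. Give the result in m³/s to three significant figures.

v̄ = (1.393 + 0.707) / 2 = 1.050 m/s
q = v̄ × d × w = 1.050 × 2.17 × 1.22 = 2.780 m³/s

2.78 m³/s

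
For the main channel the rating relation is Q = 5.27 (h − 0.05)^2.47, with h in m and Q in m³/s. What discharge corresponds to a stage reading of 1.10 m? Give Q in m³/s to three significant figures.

Q = 5.27 × (1.10 − 0.05)^2.47 = 5.27 × 1.05^2.47 = 5.945 m³/s

5.94 m³/s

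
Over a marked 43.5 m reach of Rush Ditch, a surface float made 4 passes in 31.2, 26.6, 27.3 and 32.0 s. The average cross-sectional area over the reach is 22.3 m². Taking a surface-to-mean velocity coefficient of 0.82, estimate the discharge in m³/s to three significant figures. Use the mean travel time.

27.2 m³/s

t̄ = (31.2 + 26.6 + 27.3 + 32.0) / 4 = 29.275 s
v_surface = L / t̄ = 43.5 / 29.275 = 1.486 m/s
v_mean = 0.82 × 1.486 = 1.218 m/s
Q = A × v_mean = 22.3 × 1.218 = 27.17 m³/s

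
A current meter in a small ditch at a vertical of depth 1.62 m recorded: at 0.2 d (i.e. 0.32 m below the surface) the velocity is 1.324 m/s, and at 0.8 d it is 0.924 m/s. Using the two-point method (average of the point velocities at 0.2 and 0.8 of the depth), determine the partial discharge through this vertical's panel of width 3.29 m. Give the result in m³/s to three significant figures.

v̄ = (1.324 + 0.924) / 2 = 1.124 m/s
q = v̄ × d × w = 1.124 × 1.62 × 3.29 = 5.991 m³/s

5.99 m³/s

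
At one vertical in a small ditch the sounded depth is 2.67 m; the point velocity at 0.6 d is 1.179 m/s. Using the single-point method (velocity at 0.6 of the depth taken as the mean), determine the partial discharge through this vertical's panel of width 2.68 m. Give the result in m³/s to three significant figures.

8.44 m³/s

v̄ = v₀.₆ = 1.179 m/s
q = v̄ × d × w = 1.179 × 2.67 × 2.68 = 8.436 m³/s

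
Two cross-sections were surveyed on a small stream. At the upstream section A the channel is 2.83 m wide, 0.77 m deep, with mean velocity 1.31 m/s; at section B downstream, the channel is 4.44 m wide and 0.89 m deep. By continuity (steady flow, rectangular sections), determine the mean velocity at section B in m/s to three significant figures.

0.722 m/s

Q = A₁V₁ = (2.83×0.77) × 1.31 = 2.855 m³/s
A₂ = 4.44 × 0.89 = 3.952 m²
V₂ = Q/A₂ = 2.855/3.952 = 0.7224 m/s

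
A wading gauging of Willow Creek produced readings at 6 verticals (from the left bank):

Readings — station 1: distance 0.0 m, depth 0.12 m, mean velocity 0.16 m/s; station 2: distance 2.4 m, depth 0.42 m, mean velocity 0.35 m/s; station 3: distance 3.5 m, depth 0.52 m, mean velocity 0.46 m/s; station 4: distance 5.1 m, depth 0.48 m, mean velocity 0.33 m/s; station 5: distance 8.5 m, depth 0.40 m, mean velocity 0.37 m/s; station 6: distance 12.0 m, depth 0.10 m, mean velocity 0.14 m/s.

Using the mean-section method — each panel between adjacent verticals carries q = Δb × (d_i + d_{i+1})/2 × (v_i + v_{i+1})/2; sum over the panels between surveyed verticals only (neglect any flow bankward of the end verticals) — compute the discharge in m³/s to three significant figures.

Panel 1-2: Δb = 2.4 m, d̄ = (0.12+0.42)/2 = 0.27, v̄ = (0.16+0.35)/2 = 0.255 → q = 2.4×0.27×0.255 = 0.1652 m³/s
Panel 2-3: Δb = 1.1 m, d̄ = (0.42+0.52)/2 = 0.47, v̄ = (0.35+0.46)/2 = 0.405 → q = 1.1×0.47×0.405 = 0.2094 m³/s
Panel 3-4: Δb = 1.6 m, d̄ = (0.52+0.48)/2 = 0.5, v̄ = (0.46+0.33)/2 = 0.395 → q = 1.6×0.5×0.395 = 0.3160 m³/s
Panel 4-5: Δb = 3.4 m, d̄ = (0.48+0.40)/2 = 0.44, v̄ = (0.33+0.37)/2 = 0.35 → q = 3.4×0.44×0.35 = 0.5236 m³/s
Panel 5-6: Δb = 3.5 m, d̄ = (0.40+0.10)/2 = 0.25, v̄ = (0.37+0.14)/2 = 0.255 → q = 3.5×0.25×0.255 = 0.2231 m³/s
Q = Σ q = 1.437 m³/s

1.44 m³/s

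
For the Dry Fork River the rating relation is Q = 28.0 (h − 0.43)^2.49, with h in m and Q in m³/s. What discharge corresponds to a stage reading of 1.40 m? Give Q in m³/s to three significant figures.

Q = 28.0 × (1.40 − 0.43)^2.49 = 28.0 × 0.97^2.49 = 25.95 m³/s

26.0 m³/s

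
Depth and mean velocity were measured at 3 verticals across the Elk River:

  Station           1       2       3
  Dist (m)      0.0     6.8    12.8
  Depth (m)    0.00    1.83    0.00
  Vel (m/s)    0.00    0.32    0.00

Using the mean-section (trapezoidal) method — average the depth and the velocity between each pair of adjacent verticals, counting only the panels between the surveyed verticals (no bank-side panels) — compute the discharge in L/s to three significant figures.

Panel 1-2: Δb = 6.8 m, d̄ = (0.00+1.83)/2 = 0.915, v̄ = (0.00+0.32)/2 = 0.16 → q = 6.8×0.915×0.16 = 0.9955 m³/s
Panel 2-3: Δb = 6 m, d̄ = (1.83+0.00)/2 = 0.915, v̄ = (0.32+0.00)/2 = 0.16 → q = 6×0.915×0.16 = 0.8784 m³/s
Q = Σ q = 1.874 m³/s
= 1.874 × 1000 = 1874 L/s

1870 L/s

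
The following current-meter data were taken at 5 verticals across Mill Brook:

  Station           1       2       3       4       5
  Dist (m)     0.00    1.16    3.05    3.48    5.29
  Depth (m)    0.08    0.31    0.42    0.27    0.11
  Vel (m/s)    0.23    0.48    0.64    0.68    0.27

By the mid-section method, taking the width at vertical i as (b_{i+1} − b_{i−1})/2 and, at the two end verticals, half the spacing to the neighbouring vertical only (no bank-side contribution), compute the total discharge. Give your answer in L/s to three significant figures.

w_1 = (1.16 − 0.00)/2 = 0.58 m; q_1 = 0.23 × 0.08 × 0.58 = 0.01067 m³/s
w_2 = (3.05 − 0.00)/2 = 1.525 m; q_2 = 0.48 × 0.31 × 1.525 = 0.2269 m³/s
w_3 = (3.48 − 1.16)/2 = 1.16 m; q_3 = 0.64 × 0.42 × 1.16 = 0.3118 m³/s
w_4 = (5.29 − 3.05)/2 = 1.12 m; q_4 = 0.68 × 0.27 × 1.12 = 0.2056 m³/s
w_5 = (5.29 − 3.48)/2 = 0.905 m; q_5 = 0.27 × 0.11 × 0.905 = 0.02688 m³/s
Q = Σ qᵢ = 0.7819 m³/s
= 0.7819 × 1000 = 781.9 L/s

782 L/s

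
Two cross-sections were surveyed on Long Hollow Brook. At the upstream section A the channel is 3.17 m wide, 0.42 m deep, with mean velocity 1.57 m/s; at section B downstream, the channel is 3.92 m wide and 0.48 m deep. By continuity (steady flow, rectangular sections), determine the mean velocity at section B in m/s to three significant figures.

Q = A₁V₁ = (3.17×0.42) × 1.57 = 2.090 m³/s
A₂ = 3.92 × 0.48 = 1.882 m²
V₂ = Q/A₂ = 2.090/1.882 = 1.111 m/s

1.11 m/s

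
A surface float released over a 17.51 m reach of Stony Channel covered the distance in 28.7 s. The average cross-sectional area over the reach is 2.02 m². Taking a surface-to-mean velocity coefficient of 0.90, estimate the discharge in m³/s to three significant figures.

1.11 m³/s

v_surface = L / t̄ = 17.51 / 28.7 = 0.6101 m/s
v_mean = 0.90 × 0.6101 = 0.5491 m/s
Q = A × v_mean = 2.02 × 0.5491 = 1.109 m³/s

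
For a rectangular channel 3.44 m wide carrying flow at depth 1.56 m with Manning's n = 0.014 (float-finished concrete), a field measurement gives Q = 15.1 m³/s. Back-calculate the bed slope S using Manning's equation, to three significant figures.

A = b·y = 3.44 × 1.56 = 5.366 m²
P = b + 2y = 3.44 + 2×1.56 = 6.560 m
R = A/P = 5.366/6.560 = 0.8180 m
S = (Q·n / (1·A·R^(2/3)))² = (15.1×0.014 / (1×5.366×0.8747))² = 0.002028

0.00203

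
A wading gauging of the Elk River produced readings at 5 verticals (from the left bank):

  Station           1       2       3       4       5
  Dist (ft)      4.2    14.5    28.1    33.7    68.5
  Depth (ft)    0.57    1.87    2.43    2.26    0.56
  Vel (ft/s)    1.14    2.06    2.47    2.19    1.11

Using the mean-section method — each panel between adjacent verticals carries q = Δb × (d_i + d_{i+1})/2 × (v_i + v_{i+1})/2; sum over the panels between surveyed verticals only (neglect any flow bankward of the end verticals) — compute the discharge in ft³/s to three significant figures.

Panel 1-2: Δb = 10.3 ft, d̄ = (0.57+1.87)/2 = 1.22, v̄ = (1.14+2.06)/2 = 1.6 → q = 10.3×1.22×1.6 = 20.11 ft³/s
Panel 2-3: Δb = 13.6 ft, d̄ = (1.87+2.43)/2 = 2.15, v̄ = (2.06+2.47)/2 = 2.265 → q = 13.6×2.15×2.265 = 66.23 ft³/s
Panel 3-4: Δb = 5.6 ft, d̄ = (2.43+2.26)/2 = 2.345, v̄ = (2.47+2.19)/2 = 2.33 → q = 5.6×2.345×2.33 = 30.60 ft³/s
Panel 4-5: Δb = 34.8 ft, d̄ = (2.26+0.56)/2 = 1.41, v̄ = (2.19+1.11)/2 = 1.65 → q = 34.8×1.41×1.65 = 80.96 ft³/s
Q = Σ q = 197.9 ft³/s

198 ft³/s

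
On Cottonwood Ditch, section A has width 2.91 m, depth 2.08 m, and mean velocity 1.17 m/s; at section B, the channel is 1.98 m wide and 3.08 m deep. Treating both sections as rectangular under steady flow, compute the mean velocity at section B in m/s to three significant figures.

1.16 m/s

Q = A₁V₁ = (2.91×2.08) × 1.17 = 7.082 m³/s
A₂ = 1.98 × 3.08 = 6.098 m²
V₂ = Q/A₂ = 7.082/6.098 = 1.161 m/s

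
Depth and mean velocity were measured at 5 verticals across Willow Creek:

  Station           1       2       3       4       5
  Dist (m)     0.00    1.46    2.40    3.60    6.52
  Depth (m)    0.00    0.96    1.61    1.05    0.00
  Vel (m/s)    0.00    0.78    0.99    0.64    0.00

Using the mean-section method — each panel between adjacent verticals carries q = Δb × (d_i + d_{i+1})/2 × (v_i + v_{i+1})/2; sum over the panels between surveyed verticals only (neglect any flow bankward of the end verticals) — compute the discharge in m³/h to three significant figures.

11300 m³/h

Panel 1-2: Δb = 1.46 m, d̄ = (0.00+0.96)/2 = 0.48, v̄ = (0.00+0.78)/2 = 0.39 → q = 1.46×0.48×0.39 = 0.2733 m³/s
Panel 2-3: Δb = 0.94 m, d̄ = (0.96+1.61)/2 = 1.285, v̄ = (0.78+0.99)/2 = 0.885 → q = 0.94×1.285×0.885 = 1.069 m³/s
Panel 3-4: Δb = 1.2 m, d̄ = (1.61+1.05)/2 = 1.33, v̄ = (0.99+0.64)/2 = 0.815 → q = 1.2×1.33×0.815 = 1.301 m³/s
Panel 4-5: Δb = 2.92 m, d̄ = (1.05+0.00)/2 = 0.525, v̄ = (0.64+0.00)/2 = 0.32 → q = 2.92×0.525×0.32 = 0.4906 m³/s
Q = Σ q = 3.134 m³/s
= 3.134 × 3600 = 11280 m³/h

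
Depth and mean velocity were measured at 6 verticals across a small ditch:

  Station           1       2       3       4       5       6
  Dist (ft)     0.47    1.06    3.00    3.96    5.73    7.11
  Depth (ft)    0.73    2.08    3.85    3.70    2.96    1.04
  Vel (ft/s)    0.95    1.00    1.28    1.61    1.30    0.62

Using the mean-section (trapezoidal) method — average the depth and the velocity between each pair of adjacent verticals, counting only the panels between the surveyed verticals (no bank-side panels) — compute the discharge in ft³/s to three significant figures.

23.8 ft³/s

Panel 1-2: Δb = 0.59 ft, d̄ = (0.73+2.08)/2 = 1.405, v̄ = (0.95+1.00)/2 = 0.975 → q = 0.59×1.405×0.975 = 0.8082 ft³/s
Panel 2-3: Δb = 1.94 ft, d̄ = (2.08+3.85)/2 = 2.965, v̄ = (1.00+1.28)/2 = 1.14 → q = 1.94×2.965×1.14 = 6.557 ft³/s
Panel 3-4: Δb = 0.96 ft, d̄ = (3.85+3.70)/2 = 3.775, v̄ = (1.28+1.61)/2 = 1.445 → q = 0.96×3.775×1.445 = 5.237 ft³/s
Panel 4-5: Δb = 1.77 ft, d̄ = (3.70+2.96)/2 = 3.33, v̄ = (1.61+1.30)/2 = 1.455 → q = 1.77×3.33×1.455 = 8.576 ft³/s
Panel 5-6: Δb = 1.38 ft, d̄ = (2.96+1.04)/2 = 2, v̄ = (1.30+0.62)/2 = 0.96 → q = 1.38×2×0.96 = 2.650 ft³/s
Q = Σ q = 23.83 ft³/s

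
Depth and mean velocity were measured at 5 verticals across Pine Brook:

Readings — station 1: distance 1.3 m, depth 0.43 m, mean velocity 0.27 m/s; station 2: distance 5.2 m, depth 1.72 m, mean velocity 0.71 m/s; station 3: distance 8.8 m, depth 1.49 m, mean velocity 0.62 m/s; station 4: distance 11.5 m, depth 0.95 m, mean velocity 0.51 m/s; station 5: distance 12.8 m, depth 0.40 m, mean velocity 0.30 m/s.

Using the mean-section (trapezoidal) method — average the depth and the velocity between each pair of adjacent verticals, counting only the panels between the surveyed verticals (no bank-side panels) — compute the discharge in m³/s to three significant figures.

8.11 m³/s

Panel 1-2: Δb = 3.9 m, d̄ = (0.43+1.72)/2 = 1.075, v̄ = (0.27+0.71)/2 = 0.49 → q = 3.9×1.075×0.49 = 2.054 m³/s
Panel 2-3: Δb = 3.6 m, d̄ = (1.72+1.49)/2 = 1.605, v̄ = (0.71+0.62)/2 = 0.665 → q = 3.6×1.605×0.665 = 3.842 m³/s
Panel 3-4: Δb = 2.7 m, d̄ = (1.49+0.95)/2 = 1.22, v̄ = (0.62+0.51)/2 = 0.565 → q = 2.7×1.22×0.565 = 1.861 m³/s
Panel 4-5: Δb = 1.3 m, d̄ = (0.95+0.40)/2 = 0.675, v̄ = (0.51+0.30)/2 = 0.405 → q = 1.3×0.675×0.405 = 0.3554 m³/s
Q = Σ q = 8.113 m³/s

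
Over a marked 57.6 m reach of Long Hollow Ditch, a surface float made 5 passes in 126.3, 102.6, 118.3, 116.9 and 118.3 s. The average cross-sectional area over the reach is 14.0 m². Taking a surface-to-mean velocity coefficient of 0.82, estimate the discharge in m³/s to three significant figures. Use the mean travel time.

5.68 m³/s

t̄ = (126.3 + 102.6 + 118.3 + 116.9 + 118.3) / 5 = 116.48 s
v_surface = L / t̄ = 57.6 / 116.48 = 0.4945 m/s
v_mean = 0.82 × 0.4945 = 0.4055 m/s
Q = A × v_mean = 14.0 × 0.4055 = 5.677 m³/s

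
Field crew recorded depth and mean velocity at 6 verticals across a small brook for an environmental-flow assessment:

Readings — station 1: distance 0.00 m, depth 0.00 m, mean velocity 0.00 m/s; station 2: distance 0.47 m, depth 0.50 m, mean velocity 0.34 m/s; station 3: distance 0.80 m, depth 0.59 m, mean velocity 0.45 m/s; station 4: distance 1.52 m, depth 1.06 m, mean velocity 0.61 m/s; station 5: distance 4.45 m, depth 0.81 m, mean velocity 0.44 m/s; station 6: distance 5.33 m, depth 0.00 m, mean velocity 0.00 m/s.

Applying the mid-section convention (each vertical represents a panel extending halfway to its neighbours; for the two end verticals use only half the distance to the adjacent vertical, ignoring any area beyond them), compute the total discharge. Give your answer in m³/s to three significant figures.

w_2 = (0.80 − 0.00)/2 = 0.4 m; q_2 = 0.34 × 0.50 × 0.4 = 0.06800 m³/s
w_3 = (1.52 − 0.47)/2 = 0.525 m; q_3 = 0.45 × 0.59 × 0.525 = 0.1394 m³/s
w_4 = (4.45 − 0.80)/2 = 1.825 m; q_4 = 0.61 × 1.06 × 1.825 = 1.180 m³/s
w_5 = (5.33 − 1.52)/2 = 1.905 m; q_5 = 0.44 × 0.81 × 1.905 = 0.6789 m³/s
Stations 1, 6 contribute zero (depth or velocity is 0).
Q = Σ qᵢ = 2.066 m³/s

2.07 m³/s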